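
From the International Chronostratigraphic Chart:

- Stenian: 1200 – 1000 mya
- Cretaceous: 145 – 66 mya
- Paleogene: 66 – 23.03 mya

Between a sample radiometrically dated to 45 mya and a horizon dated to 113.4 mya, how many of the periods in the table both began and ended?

0

Checking each listed span, none has both start < 113.4 Ma and end > 45 Ma — every period straddles one of the two dates or lies outside them — so the count is 0.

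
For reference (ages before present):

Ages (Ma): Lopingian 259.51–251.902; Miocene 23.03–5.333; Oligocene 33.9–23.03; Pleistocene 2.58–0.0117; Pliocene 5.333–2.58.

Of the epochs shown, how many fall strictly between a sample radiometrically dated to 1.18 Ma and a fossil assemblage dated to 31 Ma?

The older date is 31 Ma and the younger is 1.18 Ma.
Epochs with start < 31 and end > 1.18 Ma: Miocene (23.03–5.333), Pliocene (5.333–2.58).
That is 2 complete epochs.

2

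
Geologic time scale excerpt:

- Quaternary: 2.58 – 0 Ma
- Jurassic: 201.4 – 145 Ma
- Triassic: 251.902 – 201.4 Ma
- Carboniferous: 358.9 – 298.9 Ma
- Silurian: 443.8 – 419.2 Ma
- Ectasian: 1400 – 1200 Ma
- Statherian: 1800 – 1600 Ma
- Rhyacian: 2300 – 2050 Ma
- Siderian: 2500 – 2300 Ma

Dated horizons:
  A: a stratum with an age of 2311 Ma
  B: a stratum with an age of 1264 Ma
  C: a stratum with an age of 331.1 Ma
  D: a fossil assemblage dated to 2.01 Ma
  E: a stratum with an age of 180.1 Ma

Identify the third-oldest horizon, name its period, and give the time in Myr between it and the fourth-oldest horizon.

Sorted oldest-first by Ma: A (2311), B (1264), C (331.1), E (180.1), D (2.01).
The third oldest is C at 331.1 Ma, which lies in 358.9–298.9 Ma: the Carboniferous.
The fourth oldest is E at 180.1 Ma; separation = |331.1 − 180.1| = 151 Myr.

C, in the Carboniferous; 151 million years to E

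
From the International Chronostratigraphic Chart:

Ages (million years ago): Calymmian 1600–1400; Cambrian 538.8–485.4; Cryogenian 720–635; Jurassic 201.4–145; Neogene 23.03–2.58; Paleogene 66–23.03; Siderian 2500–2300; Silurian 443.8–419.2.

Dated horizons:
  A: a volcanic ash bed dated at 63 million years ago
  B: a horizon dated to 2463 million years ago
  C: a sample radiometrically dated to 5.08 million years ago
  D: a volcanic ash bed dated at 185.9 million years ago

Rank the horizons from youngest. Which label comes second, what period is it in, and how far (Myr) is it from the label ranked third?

Sorted youngest-first by Ma: C (5.08), A (63), D (185.9), B (2463).
The second youngest is A at 63 Ma, which lies in 66–23.03 Ma: the Paleogene.
The third youngest is D at 185.9 Ma; separation = |63 − 185.9| = 122.9 Myr.

A, in the Paleogene; 122.9 million years to D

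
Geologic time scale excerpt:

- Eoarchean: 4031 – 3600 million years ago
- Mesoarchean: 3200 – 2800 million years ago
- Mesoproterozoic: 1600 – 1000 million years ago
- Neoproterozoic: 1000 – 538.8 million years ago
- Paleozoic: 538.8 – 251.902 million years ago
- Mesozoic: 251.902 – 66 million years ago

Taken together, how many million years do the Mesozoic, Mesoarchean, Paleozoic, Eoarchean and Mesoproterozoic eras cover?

1903.8 million years

Each duration: Mesozoic = 185.902; Mesoarchean = 400; Paleozoic = 286.898; Eoarchean = 431; Mesoproterozoic = 600.
Sum: 185.902 + 400 + 286.898 + 431 + 600 = 1903.8 Myr.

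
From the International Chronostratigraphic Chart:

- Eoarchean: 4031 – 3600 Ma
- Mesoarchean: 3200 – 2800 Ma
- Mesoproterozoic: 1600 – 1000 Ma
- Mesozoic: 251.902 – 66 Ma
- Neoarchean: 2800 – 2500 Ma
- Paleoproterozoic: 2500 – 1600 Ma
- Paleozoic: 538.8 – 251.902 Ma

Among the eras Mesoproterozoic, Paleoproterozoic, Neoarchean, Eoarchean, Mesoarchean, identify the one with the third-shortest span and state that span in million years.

Start − end for each: Mesoproterozoic 1600 − 1000 = 600; Paleoproterozoic 2500 − 1600 = 900; Neoarchean 2800 − 2500 = 300; Eoarchean 4031 − 3600 = 431; Mesoarchean 3200 − 2800 = 400.
Ranking these from shortest: Neoarchean < Mesoarchean < Eoarchean < Mesoproterozoic < Paleoproterozoic.
Position 3 in that ranking is Eoarchean, which lasted 431 Myr.

Eoarchean, 431 million years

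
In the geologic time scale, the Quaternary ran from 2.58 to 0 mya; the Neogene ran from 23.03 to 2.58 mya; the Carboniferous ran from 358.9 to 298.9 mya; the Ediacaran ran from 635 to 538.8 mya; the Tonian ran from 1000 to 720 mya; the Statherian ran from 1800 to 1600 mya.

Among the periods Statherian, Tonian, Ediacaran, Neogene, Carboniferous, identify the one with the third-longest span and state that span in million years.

Ediacaran, 96.2 million years

Start − end for each: Statherian 1800 − 1600 = 200; Tonian 1000 − 720 = 280; Ediacaran 635 − 538.8 = 96.2; Neogene 23.03 − 2.58 = 20.45; Carboniferous 358.9 − 298.9 = 60.
Ranking these from longest: Tonian > Statherian > Ediacaran > Carboniferous > Neogene.
Position 3 in that ranking is Ediacaran, which lasted 96.2 Myr.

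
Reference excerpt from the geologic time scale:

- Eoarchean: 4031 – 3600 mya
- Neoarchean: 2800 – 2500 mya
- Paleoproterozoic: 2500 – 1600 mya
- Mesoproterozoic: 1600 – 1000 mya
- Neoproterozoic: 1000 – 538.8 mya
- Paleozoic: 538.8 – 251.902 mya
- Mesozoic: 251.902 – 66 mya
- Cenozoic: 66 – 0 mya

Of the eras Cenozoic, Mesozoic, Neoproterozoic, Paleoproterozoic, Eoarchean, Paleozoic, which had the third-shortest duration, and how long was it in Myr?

Paleozoic, 286.898 million years

Durations: Cenozoic 66; Mesozoic 185.902; Neoproterozoic 461.2; Paleoproterozoic 900; Eoarchean 431; Paleozoic 286.898 Myr.
Sorted shortest-first: Cenozoic (66), Mesozoic (185.902), Paleozoic (286.898), Eoarchean (431), Neoproterozoic (461.2), Paleoproterozoic (900).
The third shortest is Paleozoic at 286.898 Myr.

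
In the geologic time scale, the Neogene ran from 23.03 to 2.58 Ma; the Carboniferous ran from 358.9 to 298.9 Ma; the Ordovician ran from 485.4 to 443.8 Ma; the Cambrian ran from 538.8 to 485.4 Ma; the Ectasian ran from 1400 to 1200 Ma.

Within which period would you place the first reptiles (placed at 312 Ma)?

312 Ma lies between 358.9 and 298.9 Ma, so it falls in the Carboniferous.

Carboniferous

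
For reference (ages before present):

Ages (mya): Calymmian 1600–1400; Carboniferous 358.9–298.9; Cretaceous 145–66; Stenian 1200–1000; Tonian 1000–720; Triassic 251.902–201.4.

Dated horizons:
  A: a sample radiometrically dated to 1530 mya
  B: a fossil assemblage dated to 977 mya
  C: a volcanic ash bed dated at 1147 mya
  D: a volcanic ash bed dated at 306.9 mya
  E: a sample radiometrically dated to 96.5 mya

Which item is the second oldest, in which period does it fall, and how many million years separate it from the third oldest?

C, in the Stenian; 170 million years to B

Sorted oldest-first by Ma: A (1530), C (1147), B (977), D (306.9), E (96.5).
The second oldest is C at 1147 Ma, which lies in 1200–1000 Ma: the Stenian.
The third oldest is B at 977 Ma; separation = |1147 − 977| = 170 Myr.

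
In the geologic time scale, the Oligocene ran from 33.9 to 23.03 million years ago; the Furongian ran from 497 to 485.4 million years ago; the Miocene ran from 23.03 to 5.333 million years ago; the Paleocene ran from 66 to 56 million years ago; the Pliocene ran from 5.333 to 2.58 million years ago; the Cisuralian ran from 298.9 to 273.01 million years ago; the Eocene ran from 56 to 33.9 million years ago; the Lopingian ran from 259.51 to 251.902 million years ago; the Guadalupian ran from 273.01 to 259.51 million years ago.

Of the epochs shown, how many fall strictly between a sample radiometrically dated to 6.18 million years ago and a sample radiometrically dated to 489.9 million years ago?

489.9 Ma sits inside the Furongian (497–485.4) and 6.18 Ma inside the Miocene (23.03–5.333); neither of those is wholly between the two dates.
The listed epochs lying completely between them are Cisuralian, Guadalupian, Lopingian, Paleocene, Eocene, Oligocene — 6 in all.

6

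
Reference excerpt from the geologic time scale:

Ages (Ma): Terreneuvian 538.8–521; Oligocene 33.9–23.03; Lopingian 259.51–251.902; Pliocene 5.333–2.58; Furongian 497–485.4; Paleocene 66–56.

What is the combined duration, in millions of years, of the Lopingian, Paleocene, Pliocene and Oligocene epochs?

Each duration: Lopingian = 7.608; Paleocene = 10; Pliocene = 2.753; Oligocene = 10.87.
Sum: 7.608 + 10 + 2.753 + 10.87 = 31.231 Myr.

31.231 million years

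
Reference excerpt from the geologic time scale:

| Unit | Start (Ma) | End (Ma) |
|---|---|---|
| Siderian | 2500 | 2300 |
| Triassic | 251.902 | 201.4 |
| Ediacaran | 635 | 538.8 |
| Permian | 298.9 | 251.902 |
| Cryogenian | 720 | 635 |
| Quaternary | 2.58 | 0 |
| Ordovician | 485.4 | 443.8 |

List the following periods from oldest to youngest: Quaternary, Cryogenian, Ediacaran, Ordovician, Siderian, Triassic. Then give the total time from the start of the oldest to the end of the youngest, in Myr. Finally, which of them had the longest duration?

Siderian → Cryogenian → Ediacaran → Ordovician → Triassic → Quaternary; total span 2500 Myr; longest is Siderian

Start ages (Ma): Siderian 2500, Cryogenian 720, Ediacaran 635, Ordovician 485.4, Triassic 251.902, Quaternary 2.58.
Ordered oldest to youngest: Siderian, Cryogenian, Ediacaran, Ordovician, Triassic, Quaternary.
Span = 2500 − 0 = 2500 Myr.
Durations: Siderian 200, Quaternary 2.58, Cryogenian 85, Ordovician 41.6, Triassic 50.502, Ediacaran 96.2 → longest is Siderian (200 Myr).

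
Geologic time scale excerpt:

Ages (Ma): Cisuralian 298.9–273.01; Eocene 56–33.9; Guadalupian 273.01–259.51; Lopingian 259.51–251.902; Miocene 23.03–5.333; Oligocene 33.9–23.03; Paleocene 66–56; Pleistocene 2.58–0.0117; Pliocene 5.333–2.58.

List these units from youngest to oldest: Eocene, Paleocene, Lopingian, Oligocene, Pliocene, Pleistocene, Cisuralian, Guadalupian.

Pleistocene, then Pliocene, then Oligocene, then Eocene, then Paleocene, then Lopingian, then Guadalupian, then Cisuralian

The oldest of these is Cisuralian (starts 298.9 Ma) and the youngest is Pleistocene (ends 0.0117 Ma).
In between, by decreasing start age: Guadalupian (273.01), Lopingian (259.51), Paleocene (66), Eocene (56), Oligocene (33.9), Pliocene (5.333).
Listing youngest first means reversing that sequence.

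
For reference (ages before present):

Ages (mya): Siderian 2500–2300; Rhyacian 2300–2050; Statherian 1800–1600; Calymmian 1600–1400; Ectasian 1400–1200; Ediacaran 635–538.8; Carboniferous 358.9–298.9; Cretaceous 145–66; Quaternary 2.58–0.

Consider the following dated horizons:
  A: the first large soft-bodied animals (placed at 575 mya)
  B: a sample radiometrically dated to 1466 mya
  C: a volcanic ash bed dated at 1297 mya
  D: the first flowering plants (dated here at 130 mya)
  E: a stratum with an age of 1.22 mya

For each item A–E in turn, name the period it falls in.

A: 575 Ma lies in 635–538.8 Ma, so Ediacaran.
B: 1466 Ma lies in 1600–1400 Ma, so Calymmian.
C: 1297 Ma lies in 1400–1200 Ma, so Ectasian.
D: 130 Ma lies in 145–66 Ma, so Cretaceous.
E: 1.22 Ma lies in 2.58–0 Ma, so Quaternary.

A — Ediacaran; B — Calymmian; C — Ectasian; D — Cretaceous; E — Quaternary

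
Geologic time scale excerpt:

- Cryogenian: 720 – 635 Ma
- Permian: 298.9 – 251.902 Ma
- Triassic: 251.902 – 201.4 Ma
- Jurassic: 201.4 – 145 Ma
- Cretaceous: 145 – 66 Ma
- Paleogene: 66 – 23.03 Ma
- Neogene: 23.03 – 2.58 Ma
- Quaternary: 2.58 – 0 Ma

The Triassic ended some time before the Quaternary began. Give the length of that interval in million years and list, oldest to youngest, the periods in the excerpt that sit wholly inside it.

198.82 million years; Jurassic, Cretaceous, Paleogene, Neogene

The Triassic closes at 201.4 Ma and the Quaternary opens at 2.58 Ma, so the interval is 201.4 − 2.58 = 198.82 Myr.
A period fits inside if it starts at or after 201.4 Ma and ends at or before 2.58 Ma; oldest first that gives Jurassic, Cretaceous, Paleogene, Neogene.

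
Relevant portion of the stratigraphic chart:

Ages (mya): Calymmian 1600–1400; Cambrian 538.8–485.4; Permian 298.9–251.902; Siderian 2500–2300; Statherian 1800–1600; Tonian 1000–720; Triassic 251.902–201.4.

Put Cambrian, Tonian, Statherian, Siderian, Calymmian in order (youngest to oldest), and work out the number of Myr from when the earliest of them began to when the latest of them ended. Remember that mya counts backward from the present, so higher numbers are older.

Cambrian, Tonian, Calymmian, Statherian, Siderian; total span 2014.6 Myr

From the excerpt: Cambrian 538.8–485.4; Tonian 1000–720; Statherian 1800–1600; Siderian 2500–2300; Calymmian 1600–1400 (Ma).
Larger Ma is earlier, so the oldest is Siderian and the youngest is Cambrian; youngest to oldest: Cambrian, Tonian, Calymmian, Statherian, Siderian.
Oldest start 2500 minus youngest end 485.4 gives 2014.6 Myr overall.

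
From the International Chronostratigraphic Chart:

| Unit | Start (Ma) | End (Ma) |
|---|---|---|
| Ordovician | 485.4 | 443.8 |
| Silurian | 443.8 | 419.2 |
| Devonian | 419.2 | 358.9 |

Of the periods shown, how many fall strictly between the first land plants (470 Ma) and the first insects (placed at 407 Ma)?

1

The older date is 470 Ma and the younger is 407 Ma.
Periods with start < 470 and end > 407 Ma: Silurian (443.8–419.2).
That is 1 complete period.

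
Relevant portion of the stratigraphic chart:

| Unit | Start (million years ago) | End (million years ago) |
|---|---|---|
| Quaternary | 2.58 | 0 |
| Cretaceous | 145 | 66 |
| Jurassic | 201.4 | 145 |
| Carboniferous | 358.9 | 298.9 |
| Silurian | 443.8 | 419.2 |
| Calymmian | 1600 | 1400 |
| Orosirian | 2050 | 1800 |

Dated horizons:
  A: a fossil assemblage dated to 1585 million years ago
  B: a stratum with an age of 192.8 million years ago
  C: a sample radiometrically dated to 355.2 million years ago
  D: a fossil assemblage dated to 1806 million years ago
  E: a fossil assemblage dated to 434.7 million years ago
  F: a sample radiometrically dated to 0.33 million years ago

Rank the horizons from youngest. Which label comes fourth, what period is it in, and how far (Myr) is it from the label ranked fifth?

E, in the Silurian; 1150.3 million years to A

Sorted youngest-first by Ma: F (0.33), B (192.8), C (355.2), E (434.7), A (1585), D (1806).
The fourth youngest is E at 434.7 Ma, which lies in 443.8–419.2 Ma: the Silurian.
The fifth youngest is A at 1585 Ma; separation = |434.7 − 1585| = 1150.3 Myr.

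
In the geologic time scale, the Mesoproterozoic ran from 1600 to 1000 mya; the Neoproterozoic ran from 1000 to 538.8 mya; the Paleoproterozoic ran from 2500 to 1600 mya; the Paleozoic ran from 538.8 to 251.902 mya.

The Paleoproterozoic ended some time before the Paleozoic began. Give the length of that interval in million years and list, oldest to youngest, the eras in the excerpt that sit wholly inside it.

1061.2 million years; Mesoproterozoic, Neoproterozoic

The Paleoproterozoic closes at 1600 Ma and the Paleozoic opens at 538.8 Ma, so the interval is 1600 − 538.8 = 1061.2 Myr.
An era fits inside if it starts at or after 1600 Ma and ends at or before 538.8 Ma; oldest first that gives Mesoproterozoic, Neoproterozoic.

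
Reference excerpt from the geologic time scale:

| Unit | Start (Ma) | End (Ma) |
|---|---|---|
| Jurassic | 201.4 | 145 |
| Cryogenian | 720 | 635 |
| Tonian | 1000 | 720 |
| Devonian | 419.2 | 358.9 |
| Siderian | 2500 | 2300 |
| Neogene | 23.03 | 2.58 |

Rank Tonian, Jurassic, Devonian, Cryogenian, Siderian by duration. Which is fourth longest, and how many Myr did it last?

Durations: Tonian 280; Jurassic 56.4; Devonian 60.3; Cryogenian 85; Siderian 200 Myr.
Sorted longest-first: Tonian (280), Siderian (200), Cryogenian (85), Devonian (60.3), Jurassic (56.4).
The fourth longest is Devonian at 60.3 Myr.

Devonian, 60.3 million years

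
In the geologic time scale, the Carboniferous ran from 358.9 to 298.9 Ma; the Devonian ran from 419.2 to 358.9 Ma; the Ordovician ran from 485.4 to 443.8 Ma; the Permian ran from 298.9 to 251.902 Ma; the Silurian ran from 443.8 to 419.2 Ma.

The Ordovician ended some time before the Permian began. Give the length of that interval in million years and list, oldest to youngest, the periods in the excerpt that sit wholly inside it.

144.9 million years; Silurian, Devonian, Carboniferous

The Ordovician closes at 443.8 Ma and the Permian opens at 298.9 Ma, so the interval is 443.8 − 298.9 = 144.9 Myr.
A period fits inside if it starts at or after 443.8 Ma and ends at or before 298.9 Ma; oldest first that gives Silurian, Devonian, Carboniferous.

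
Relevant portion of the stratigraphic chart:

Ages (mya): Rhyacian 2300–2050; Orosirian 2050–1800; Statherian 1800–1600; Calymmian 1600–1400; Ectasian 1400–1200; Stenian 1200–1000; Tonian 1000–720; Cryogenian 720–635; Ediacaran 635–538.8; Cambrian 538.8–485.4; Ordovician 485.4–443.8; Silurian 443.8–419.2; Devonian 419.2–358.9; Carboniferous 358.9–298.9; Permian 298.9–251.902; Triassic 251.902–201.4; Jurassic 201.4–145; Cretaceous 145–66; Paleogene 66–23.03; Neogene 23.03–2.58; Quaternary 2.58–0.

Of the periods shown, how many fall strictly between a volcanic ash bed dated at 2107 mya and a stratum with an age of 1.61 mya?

2107 Ma sits inside the Rhyacian (2300–2050) and 1.61 Ma inside the Quaternary (2.58–0); neither of those is wholly between the two dates.
The listed periods lying completely between them are Orosirian, Statherian, Calymmian, Ectasian, Stenian, Tonian, Cryogenian, Ediacaran, Cambrian, Ordovician, Silurian, Devonian, Carboniferous, Permian, Triassic, Jurassic, Cretaceous, Paleogene, Neogene — 19 in all.

19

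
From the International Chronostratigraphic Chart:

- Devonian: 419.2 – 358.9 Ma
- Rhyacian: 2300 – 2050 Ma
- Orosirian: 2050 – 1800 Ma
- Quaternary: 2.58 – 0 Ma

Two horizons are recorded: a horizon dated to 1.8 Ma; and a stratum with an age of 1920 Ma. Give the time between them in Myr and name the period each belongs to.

1918.2 million years apart; the first in the Quaternary, the second in the Orosirian

Elapsed time: 1920 − 1.8 = 1918.2 Myr.
1.8 Ma lies within 2.58–0 Ma: Quaternary.
1920 Ma lies within 2050–1800 Ma: Orosirian.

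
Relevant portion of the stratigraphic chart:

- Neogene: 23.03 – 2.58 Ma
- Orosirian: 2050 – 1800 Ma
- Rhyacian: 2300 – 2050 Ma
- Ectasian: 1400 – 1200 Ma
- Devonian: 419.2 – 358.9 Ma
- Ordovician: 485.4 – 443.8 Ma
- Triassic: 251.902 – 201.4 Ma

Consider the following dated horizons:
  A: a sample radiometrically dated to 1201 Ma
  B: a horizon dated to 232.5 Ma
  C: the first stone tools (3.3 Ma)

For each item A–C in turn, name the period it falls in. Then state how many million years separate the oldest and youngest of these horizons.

A — Ectasian; B — Triassic; C — Neogene; span 1197.7 million years

Match each age against the start–end ranges in the excerpt: A = 1201 Ma → Ectasian (1400–1200); B = 232.5 Ma → Triassic (251.902–201.4); C = 3.3 Ma → Neogene (23.03–2.58).
The largest age is 1201 Ma and the smallest is 3.3 Ma; their difference is 1197.7 Myr.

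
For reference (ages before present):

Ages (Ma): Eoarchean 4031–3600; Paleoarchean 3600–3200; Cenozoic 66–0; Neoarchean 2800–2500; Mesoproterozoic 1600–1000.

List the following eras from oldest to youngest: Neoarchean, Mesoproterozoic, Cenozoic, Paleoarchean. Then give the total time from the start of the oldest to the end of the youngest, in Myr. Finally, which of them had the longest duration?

From the excerpt: Neoarchean 2800–2500; Mesoproterozoic 1600–1000; Cenozoic 66–0; Paleoarchean 3600–3200 (Ma).
Larger Ma is earlier, so the oldest is Paleoarchean and the youngest is Cenozoic; oldest to youngest: Paleoarchean, Neoarchean, Mesoproterozoic, Cenozoic.
Oldest start 3600 minus youngest end 0 gives 3600 Myr overall.
Individual lengths (start − end): Paleoarchean 400; Cenozoic 66; Mesoproterozoic 600; Neoarchean 300. The largest is Mesoproterozoic at 600 Myr.

Paleoarchean → Neoarchean → Mesoproterozoic → Cenozoic; total span 3600 Myr; longest is Mesoproterozoic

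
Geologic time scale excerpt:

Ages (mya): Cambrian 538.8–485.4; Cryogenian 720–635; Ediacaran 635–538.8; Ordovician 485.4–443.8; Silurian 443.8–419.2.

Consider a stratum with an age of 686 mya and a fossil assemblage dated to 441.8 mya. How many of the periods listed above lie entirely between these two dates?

The older date is 686 Ma and the younger is 441.8 Ma.
Periods with start < 686 and end > 441.8 Ma: Ediacaran (635–538.8), Cambrian (538.8–485.4), Ordovician (485.4–443.8).
That is 3 complete periods.

3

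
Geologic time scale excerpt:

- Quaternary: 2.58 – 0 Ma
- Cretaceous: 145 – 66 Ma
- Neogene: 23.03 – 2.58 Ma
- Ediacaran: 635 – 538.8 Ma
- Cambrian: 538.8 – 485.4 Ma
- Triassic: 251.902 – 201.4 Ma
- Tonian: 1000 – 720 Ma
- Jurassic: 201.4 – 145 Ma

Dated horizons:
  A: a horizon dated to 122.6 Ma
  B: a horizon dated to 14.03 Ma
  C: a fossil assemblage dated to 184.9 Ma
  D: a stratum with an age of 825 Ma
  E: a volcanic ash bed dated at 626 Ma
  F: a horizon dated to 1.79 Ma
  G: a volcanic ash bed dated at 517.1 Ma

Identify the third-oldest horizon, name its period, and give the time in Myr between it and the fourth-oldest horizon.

Sorted oldest-first by Ma: D (825), E (626), G (517.1), C (184.9), A (122.6), B (14.03), F (1.79).
The third oldest is G at 517.1 Ma, which lies in 538.8–485.4 Ma: the Cambrian.
The fourth oldest is C at 184.9 Ma; separation = |517.1 − 184.9| = 332.2 Myr.

G, in the Cambrian; 332.2 million years to C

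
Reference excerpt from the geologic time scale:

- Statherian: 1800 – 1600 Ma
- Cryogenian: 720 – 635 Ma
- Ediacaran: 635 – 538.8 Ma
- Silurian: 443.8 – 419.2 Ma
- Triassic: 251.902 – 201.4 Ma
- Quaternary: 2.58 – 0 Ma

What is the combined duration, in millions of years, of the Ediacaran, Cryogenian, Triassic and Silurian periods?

Duration is start − end for each: (635 − 538.8) + (720 − 635) + (251.902 − 201.4) + (443.8 − 419.2).
That is 96.2 + 85 + 50.502 + 24.6, which totals 256.302 million years.

256.302 million years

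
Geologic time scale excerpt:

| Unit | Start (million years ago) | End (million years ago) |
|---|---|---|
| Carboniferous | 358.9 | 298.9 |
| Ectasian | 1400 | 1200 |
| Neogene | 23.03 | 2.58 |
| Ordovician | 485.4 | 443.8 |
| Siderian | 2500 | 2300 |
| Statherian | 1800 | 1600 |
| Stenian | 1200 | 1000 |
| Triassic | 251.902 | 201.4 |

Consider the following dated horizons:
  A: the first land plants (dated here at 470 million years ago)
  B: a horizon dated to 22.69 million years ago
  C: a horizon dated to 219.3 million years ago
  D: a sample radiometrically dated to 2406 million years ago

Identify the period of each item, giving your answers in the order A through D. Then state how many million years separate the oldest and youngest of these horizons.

A: 470 Ma lies in 485.4–443.8 Ma, so Ordovician.
B: 22.69 Ma lies in 23.03–2.58 Ma, so Neogene.
C: 219.3 Ma lies in 251.902–201.4 Ma, so Triassic.
D: 2406 Ma lies in 2500–2300 Ma, so Siderian.
Oldest = 2406 Ma, youngest = 22.69 Ma → span 2383.31 Myr.

A — Ordovician; B — Neogene; C — Triassic; D — Siderian; span 2383.31 million years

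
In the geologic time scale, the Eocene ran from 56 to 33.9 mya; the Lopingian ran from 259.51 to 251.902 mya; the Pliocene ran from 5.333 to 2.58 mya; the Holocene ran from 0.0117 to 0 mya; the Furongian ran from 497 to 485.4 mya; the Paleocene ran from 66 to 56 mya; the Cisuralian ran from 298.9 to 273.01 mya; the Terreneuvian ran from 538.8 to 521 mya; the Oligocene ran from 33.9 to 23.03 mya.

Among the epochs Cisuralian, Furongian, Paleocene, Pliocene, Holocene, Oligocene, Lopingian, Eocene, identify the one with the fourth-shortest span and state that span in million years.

Durations: Cisuralian 25.89; Furongian 11.6; Paleocene 10; Pliocene 2.753; Holocene 0.0117; Oligocene 10.87; Lopingian 7.608; Eocene 22.1 Myr.
Sorted shortest-first: Holocene (0.0117), Pliocene (2.753), Lopingian (7.608), Paleocene (10), Oligocene (10.87), Furongian (11.6), Eocene (22.1), Cisuralian (25.89).
The fourth shortest is Paleocene at 10 Myr.

Paleocene, 10 million years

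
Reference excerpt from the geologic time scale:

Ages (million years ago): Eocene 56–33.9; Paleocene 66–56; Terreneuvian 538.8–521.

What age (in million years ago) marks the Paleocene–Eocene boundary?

The Paleocene ends and the Eocene begins at 56 million years ago.

56 million years ago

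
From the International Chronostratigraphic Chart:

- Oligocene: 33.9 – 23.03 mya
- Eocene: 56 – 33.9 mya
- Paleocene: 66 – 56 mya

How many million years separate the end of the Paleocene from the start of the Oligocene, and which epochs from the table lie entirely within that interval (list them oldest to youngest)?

22.1 million years; Eocene

The Paleocene closes at 56 Ma and the Oligocene opens at 33.9 Ma, so the interval is 56 − 33.9 = 22.1 Myr.
An epoch fits inside if it starts at or after 56 Ma and ends at or before 33.9 Ma; oldest first that gives Eocene.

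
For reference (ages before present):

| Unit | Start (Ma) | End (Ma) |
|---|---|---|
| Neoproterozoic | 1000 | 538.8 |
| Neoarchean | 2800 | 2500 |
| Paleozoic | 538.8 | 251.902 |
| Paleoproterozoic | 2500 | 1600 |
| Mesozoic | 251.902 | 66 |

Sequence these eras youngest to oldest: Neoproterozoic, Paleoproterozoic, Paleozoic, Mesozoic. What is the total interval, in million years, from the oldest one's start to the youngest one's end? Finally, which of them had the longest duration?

Mesozoic → Paleozoic → Neoproterozoic → Paleoproterozoic; total span 2434 Myr; longest is Paleoproterozoic

Start ages (Ma): Paleoproterozoic 2500, Neoproterozoic 1000, Paleozoic 538.8, Mesozoic 251.902.
Ordered youngest to oldest: Mesozoic, Paleozoic, Neoproterozoic, Paleoproterozoic.
Span = 2500 − 66 = 2434 Myr.
Durations: Mesozoic 185.902, Neoproterozoic 461.2, Paleoproterozoic 900, Paleozoic 286.898 → longest is Paleoproterozoic (900 Myr).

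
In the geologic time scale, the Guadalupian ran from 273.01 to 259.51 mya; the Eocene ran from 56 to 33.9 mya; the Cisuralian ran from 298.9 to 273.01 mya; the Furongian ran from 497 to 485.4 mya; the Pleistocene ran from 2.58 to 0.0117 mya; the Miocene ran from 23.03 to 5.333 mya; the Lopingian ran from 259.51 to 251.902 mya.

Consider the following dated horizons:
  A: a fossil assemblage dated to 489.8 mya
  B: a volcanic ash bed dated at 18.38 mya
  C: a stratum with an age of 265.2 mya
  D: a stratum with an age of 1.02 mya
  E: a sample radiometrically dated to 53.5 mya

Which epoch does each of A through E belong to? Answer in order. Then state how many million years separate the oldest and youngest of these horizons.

A — Furongian; B — Miocene; C — Guadalupian; D — Pleistocene; E — Eocene; span 488.78 million years

A: 489.8 Ma lies in 497–485.4 Ma, so Furongian.
B: 18.38 Ma lies in 23.03–5.333 Ma, so Miocene.
C: 265.2 Ma lies in 273.01–259.51 Ma, so Guadalupian.
D: 1.02 Ma lies in 2.58–0.0117 Ma, so Pleistocene.
E: 53.5 Ma lies in 56–33.9 Ma, so Eocene.
Oldest = 489.8 Ma, youngest = 1.02 Ma → span 488.78 Myr.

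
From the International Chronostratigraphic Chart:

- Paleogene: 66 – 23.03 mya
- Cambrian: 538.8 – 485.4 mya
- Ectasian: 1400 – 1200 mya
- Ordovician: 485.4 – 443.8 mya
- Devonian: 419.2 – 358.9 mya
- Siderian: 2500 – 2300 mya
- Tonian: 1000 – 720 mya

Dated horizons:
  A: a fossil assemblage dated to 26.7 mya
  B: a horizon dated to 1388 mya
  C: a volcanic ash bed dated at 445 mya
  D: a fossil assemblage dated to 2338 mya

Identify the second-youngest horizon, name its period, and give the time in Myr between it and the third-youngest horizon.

C, in the Ordovician; 943 million years to B

Smaller Ma means younger, so youngest first: A 26.7 < C 445 < B 1388 < D 2338.
Counting 2 along gives C (445 Ma); the excerpt puts that inside the Ordovician, 485.4–443.8 Ma.
Next in line is B (1388 Ma), and 1388 − 445 = 943 Myr.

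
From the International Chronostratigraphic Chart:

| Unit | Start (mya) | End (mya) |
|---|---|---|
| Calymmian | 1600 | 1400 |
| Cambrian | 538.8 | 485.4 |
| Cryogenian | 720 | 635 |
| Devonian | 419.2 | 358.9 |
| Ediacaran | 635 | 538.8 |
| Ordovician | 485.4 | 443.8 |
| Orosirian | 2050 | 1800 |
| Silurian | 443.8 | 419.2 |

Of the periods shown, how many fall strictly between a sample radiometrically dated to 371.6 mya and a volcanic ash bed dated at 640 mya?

4

640 Ma sits inside the Cryogenian (720–635) and 371.6 Ma inside the Devonian (419.2–358.9); neither of those is wholly between the two dates.
The listed periods lying completely between them are Ediacaran, Cambrian, Ordovician, Silurian — 4 in all.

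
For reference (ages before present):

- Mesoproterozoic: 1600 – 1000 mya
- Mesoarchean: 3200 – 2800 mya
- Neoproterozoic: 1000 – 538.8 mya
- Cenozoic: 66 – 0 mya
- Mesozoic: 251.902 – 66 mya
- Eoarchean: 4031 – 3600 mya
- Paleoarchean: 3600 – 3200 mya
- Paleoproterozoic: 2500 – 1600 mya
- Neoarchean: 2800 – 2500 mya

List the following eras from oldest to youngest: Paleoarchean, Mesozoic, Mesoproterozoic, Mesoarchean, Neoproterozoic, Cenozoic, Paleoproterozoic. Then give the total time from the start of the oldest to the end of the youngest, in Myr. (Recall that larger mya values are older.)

Paleoarchean, Mesoarchean, Paleoproterozoic, Mesoproterozoic, Neoproterozoic, Mesozoic, Cenozoic; total span 3600 Myr

Start ages (Ma): Paleoarchean 3600, Mesoarchean 3200, Paleoproterozoic 2500, Mesoproterozoic 1600, Neoproterozoic 1000, Mesozoic 251.902, Cenozoic 66.
Ordered oldest to youngest: Paleoarchean, Mesoarchean, Paleoproterozoic, Mesoproterozoic, Neoproterozoic, Mesozoic, Cenozoic.
Span = 3600 − 0 = 3600 Myr.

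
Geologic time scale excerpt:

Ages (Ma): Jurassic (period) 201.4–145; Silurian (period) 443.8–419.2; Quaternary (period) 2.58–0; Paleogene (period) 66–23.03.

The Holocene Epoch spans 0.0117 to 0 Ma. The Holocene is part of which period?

Quaternary

The Holocene (0.0117–0 Ma) lies entirely within 2.58–0 Ma, the Quaternary Period.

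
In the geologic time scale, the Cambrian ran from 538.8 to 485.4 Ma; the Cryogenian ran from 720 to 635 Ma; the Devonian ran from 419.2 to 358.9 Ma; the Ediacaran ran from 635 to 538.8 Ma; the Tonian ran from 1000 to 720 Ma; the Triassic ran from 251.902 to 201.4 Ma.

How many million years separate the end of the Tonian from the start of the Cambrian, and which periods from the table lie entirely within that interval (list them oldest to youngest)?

181.2 million years; Cryogenian, Ediacaran

The Tonian closes at 720 Ma and the Cambrian opens at 538.8 Ma, so the interval is 720 − 538.8 = 181.2 Myr.
A period fits inside if it starts at or after 720 Ma and ends at or before 538.8 Ma; oldest first that gives Cryogenian, Ediacaran.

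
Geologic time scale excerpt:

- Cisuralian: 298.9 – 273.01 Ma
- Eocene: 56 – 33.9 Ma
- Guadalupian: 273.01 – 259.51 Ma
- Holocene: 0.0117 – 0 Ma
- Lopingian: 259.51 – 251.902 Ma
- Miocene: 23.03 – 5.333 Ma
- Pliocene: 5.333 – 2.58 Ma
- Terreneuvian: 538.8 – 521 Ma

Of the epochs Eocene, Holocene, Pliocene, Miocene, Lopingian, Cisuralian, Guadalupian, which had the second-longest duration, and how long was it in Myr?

Eocene, 22.1 million years

Durations: Eocene 22.1; Holocene 0.0117; Pliocene 2.753; Miocene 17.697; Lopingian 7.608; Cisuralian 25.89; Guadalupian 13.5 Myr.
Sorted longest-first: Cisuralian (25.89), Eocene (22.1), Miocene (17.697), Guadalupian (13.5), Lopingian (7.608), Pliocene (2.753), Holocene (0.0117).
The second longest is Eocene at 22.1 Myr.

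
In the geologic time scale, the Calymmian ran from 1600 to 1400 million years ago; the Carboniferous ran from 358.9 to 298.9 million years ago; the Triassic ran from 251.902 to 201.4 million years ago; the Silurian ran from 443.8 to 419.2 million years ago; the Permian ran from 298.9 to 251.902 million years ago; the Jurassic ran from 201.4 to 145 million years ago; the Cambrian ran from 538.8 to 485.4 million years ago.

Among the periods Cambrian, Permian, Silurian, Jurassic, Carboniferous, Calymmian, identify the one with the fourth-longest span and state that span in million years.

Cambrian, 53.4 million years

Start − end for each: Cambrian 538.8 − 485.4 = 53.4; Permian 298.9 − 251.902 = 46.998; Silurian 443.8 − 419.2 = 24.6; Jurassic 201.4 − 145 = 56.4; Carboniferous 358.9 − 298.9 = 60; Calymmian 1600 − 1400 = 200.
Ranking these from longest: Calymmian > Carboniferous > Jurassic > Cambrian > Permian > Silurian.
Position 4 in that ranking is Cambrian, which lasted 53.4 Myr.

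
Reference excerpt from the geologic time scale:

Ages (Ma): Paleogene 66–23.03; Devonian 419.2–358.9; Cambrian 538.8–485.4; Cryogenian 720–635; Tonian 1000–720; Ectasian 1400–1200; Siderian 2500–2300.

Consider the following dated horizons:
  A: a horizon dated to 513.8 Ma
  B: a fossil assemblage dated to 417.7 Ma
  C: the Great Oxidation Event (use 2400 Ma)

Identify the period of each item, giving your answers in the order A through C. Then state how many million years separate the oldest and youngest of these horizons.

A: 513.8 Ma lies in 538.8–485.4 Ma, so Cambrian.
B: 417.7 Ma lies in 419.2–358.9 Ma, so Devonian.
C: 2400 Ma lies in 2500–2300 Ma, so Siderian.
Oldest = 2400 Ma, youngest = 417.7 Ma → span 1982.3 Myr.

A — Cambrian; B — Devonian; C — Siderian; span 1982.3 million years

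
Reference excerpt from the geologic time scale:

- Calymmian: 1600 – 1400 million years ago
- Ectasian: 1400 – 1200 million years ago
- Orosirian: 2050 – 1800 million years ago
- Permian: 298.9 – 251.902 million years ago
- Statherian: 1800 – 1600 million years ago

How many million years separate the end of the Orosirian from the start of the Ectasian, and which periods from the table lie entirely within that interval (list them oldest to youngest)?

400 million years; Statherian, Calymmian

End of Orosirian = 1800 Ma; start of Ectasian = 1400 Ma.
Gap = 1800 − 1400 = 400 Myr.
Periods wholly inside 1800–1400 Ma: Statherian (1800–1600), Calymmian (1600–1400).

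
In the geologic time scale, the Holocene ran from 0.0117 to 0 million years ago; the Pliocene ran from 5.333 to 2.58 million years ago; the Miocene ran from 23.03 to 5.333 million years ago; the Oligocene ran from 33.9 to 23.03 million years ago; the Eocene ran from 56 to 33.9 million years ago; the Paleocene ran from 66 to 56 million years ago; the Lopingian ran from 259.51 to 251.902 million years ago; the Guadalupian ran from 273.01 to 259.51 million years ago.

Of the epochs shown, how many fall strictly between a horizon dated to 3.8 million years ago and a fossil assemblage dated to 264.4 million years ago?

5

264.4 Ma sits inside the Guadalupian (273.01–259.51) and 3.8 Ma inside the Pliocene (5.333–2.58); neither of those is wholly between the two dates.
The listed epochs lying completely between them are Lopingian, Paleocene, Eocene, Oligocene, Miocene — 5 in all.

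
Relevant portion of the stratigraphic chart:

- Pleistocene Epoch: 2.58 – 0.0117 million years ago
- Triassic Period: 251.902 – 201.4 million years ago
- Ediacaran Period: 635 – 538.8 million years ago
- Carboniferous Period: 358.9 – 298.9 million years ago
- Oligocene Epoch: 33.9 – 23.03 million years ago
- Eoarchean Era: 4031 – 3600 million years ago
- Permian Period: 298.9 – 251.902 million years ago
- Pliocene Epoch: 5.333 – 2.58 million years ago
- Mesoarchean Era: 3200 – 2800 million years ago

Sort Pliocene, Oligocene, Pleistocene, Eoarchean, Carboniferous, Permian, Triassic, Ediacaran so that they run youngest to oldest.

Pleistocene → Pliocene → Oligocene → Triassic → Permian → Carboniferous → Ediacaran → Eoarchean

Sorting by start age (ascending Ma, since larger Ma = older): Pleistocene began 2.58, Pliocene began 5.333, Oligocene began 33.9, Triassic began 251.902, Permian began 298.9, Carboniferous began 358.9, Ediacaran began 635, Eoarchean began 4031.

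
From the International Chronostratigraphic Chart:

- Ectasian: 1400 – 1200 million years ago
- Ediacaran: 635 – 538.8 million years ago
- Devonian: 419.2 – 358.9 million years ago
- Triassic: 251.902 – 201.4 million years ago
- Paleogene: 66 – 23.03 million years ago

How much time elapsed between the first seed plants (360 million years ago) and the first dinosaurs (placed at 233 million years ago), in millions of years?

127 million years

360 − 233 = 127 million years.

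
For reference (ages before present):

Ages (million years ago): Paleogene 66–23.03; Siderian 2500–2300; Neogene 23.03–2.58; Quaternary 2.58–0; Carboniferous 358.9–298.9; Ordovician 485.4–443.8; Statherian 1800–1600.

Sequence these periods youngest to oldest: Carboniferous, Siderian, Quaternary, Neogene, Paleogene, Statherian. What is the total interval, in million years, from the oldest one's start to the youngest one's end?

Quaternary → Neogene → Paleogene → Carboniferous → Statherian → Siderian; total span 2500 Myr

Start ages (Ma): Siderian 2500, Statherian 1800, Carboniferous 358.9, Paleogene 66, Neogene 23.03, Quaternary 2.58.
Ordered youngest to oldest: Quaternary, Neogene, Paleogene, Carboniferous, Statherian, Siderian.
Span = 2500 − 0 = 2500 Myr.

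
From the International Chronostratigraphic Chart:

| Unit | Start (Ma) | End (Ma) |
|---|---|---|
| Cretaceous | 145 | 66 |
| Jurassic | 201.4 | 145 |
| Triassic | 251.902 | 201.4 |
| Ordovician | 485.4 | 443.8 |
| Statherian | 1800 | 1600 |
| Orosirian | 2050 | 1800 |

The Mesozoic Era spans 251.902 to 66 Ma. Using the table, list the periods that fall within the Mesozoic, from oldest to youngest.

Periods with both bounds inside 251.902–66 Ma: Triassic (251.902–201.4), Jurassic (201.4–145), Cretaceous (145–66).

Triassic, Jurassic, Cretaceous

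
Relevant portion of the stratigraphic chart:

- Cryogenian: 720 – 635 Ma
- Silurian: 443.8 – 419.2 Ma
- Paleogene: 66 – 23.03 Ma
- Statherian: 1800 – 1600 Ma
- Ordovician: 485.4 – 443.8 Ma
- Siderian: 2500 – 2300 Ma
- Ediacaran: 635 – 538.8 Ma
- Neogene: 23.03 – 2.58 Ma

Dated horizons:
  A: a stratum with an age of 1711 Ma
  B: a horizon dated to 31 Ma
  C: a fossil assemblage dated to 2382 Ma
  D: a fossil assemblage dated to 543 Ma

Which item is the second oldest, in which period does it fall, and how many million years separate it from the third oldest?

Sorted oldest-first by Ma: C (2382), A (1711), D (543), B (31).
The second oldest is A at 1711 Ma, which lies in 1800–1600 Ma: the Statherian.
The third oldest is D at 543 Ma; separation = |1711 − 543| = 1168 Myr.

A, in the Statherian; 1168 million years to D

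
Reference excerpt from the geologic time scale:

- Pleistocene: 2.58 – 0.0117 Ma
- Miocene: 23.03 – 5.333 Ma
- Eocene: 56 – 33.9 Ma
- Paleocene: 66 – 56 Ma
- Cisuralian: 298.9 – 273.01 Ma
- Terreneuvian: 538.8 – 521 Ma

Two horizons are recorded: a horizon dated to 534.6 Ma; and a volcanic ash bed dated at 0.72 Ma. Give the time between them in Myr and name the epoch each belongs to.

533.88 million years apart; the first in the Terreneuvian, the second in the Pleistocene

Elapsed time: 534.6 − 0.72 = 533.88 Myr.
534.6 Ma lies within 538.8–521 Ma: Terreneuvian.
0.72 Ma lies within 2.58–0.0117 Ma: Pleistocene.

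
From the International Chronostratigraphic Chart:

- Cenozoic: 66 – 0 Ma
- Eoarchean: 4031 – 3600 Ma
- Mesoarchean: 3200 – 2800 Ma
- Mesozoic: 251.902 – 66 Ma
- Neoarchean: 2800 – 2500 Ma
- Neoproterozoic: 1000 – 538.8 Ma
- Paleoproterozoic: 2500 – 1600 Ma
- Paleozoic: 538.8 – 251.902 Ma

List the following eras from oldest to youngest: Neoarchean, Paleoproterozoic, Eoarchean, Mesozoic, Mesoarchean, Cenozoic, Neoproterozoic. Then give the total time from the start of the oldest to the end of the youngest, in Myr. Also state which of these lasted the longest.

Eoarchean → Mesoarchean → Neoarchean → Paleoproterozoic → Neoproterozoic → Mesozoic → Cenozoic; total span 4031 Myr; longest is Paleoproterozoic

From the excerpt: Neoarchean 2800–2500; Paleoproterozoic 2500–1600; Eoarchean 4031–3600; Mesozoic 251.902–66; Mesoarchean 3200–2800; Cenozoic 66–0; Neoproterozoic 1000–538.8 (Ma).
Larger Ma is earlier, so the oldest is Eoarchean and the youngest is Cenozoic; oldest to youngest: Eoarchean, Mesoarchean, Neoarchean, Paleoproterozoic, Neoproterozoic, Mesozoic, Cenozoic.
Oldest start 4031 minus youngest end 0 gives 4031 Myr overall.
Individual lengths (start − end): Paleoproterozoic 900; Cenozoic 66; Neoproterozoic 461.2; Eoarchean 431; Mesozoic 185.902; Mesoarchean 400; Neoarchean 300. The largest is Paleoproterozoic at 900 Myr.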